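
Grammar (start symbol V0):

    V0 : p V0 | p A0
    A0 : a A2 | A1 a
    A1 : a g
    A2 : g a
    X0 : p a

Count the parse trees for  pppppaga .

Parse trees for pppppaga:
  [V0 p [V0 p [V0 p [V0 p [V0 p [A0 a [A2 g a]]]]]]]
  [V0 p [V0 p [V0 p [V0 p [V0 p [A0 [A1 a g] a]]]]]]

2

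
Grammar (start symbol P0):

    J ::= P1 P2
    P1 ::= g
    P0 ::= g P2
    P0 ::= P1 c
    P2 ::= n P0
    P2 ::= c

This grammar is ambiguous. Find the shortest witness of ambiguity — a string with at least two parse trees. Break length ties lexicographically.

g c

length 2: g c has 2 parse trees

Two derivations of g c:
  P0 ⇒ g P2 ⇒ g c
  P0 ⇒ P1 c ⇒ g c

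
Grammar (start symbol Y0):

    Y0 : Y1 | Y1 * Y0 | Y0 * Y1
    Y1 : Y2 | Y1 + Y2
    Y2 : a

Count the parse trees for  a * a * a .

4

Parse trees for a * a * a:
  [Y0 [Y1 [Y2 a]] * [Y0 [Y1 [Y2 a]] * [Y0 [Y1 [Y2 a]]]]]
  [Y0 [Y1 [Y2 a]] * [Y0 [Y0 [Y1 [Y2 a]]] * [Y1 [Y2 a]]]]
  [Y0 [Y0 [Y1 [Y2 a]] * [Y0 [Y1 [Y2 a]]]] * [Y1 [Y2 a]]]
  [Y0 [Y0 [Y0 [Y1 [Y2 a]]] * [Y1 [Y2 a]]] * [Y1 [Y2 a]]]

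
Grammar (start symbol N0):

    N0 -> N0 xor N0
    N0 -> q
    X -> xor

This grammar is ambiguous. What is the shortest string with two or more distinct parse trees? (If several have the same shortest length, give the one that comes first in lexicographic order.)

q xor q xor q

length 1: no string has ≥2 trees
length 3: no string has ≥2 trees
length 5: q xor q xor q has 2 parse trees

Two derivations of q xor q xor q:
  N0 ⇒ N0 xor N0 ⇒ N0 xor N0 xor N0 ⇒ q xor N0 xor N0 ⇒ q xor q xor N0 ⇒ q xor q xor q
  N0 ⇒ N0 xor N0 ⇒ q xor N0 ⇒ q xor N0 xor N0 ⇒ q xor q xor N0 ⇒ q xor q xor q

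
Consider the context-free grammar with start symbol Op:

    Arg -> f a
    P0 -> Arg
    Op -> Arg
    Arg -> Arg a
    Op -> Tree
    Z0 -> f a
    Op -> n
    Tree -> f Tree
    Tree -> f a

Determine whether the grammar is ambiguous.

Witness: f a

Derivation 1: Op ⇒ Arg ⇒ f a
Derivation 2: Op ⇒ Tree ⇒ f a

Two distinct leftmost derivations for the same string.

Ambiguous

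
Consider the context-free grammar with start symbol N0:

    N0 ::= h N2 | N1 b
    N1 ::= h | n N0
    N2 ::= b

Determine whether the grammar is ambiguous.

Ambiguous

Witness: h b

Derivation 1: N0 ⇒ h N2 ⇒ h b
Derivation 2: N0 ⇒ N1 b ⇒ h b

Two distinct leftmost derivations for the same string.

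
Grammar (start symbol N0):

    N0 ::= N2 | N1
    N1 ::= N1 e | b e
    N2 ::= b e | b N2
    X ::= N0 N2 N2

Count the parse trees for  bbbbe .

1

Parse trees for bbbbe:
  [N0 [N2 b [N2 b [N2 b [N2 b e]]]]]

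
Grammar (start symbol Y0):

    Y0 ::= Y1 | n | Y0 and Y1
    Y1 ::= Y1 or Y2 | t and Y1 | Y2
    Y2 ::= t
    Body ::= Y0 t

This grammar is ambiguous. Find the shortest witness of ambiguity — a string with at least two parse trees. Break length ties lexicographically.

t and t

length 1: no string has ≥2 trees
length 3: t and t has 2 parse trees

Two derivations of t and t:
  Y0 ⇒ Y1 ⇒ t and Y1 ⇒ t and Y2 ⇒ t and t
  Y0 ⇒ Y0 and Y1 ⇒ Y1 and Y1 ⇒ Y2 and Y1 ⇒ t and Y1 ⇒ t and Y2 ⇒ t and t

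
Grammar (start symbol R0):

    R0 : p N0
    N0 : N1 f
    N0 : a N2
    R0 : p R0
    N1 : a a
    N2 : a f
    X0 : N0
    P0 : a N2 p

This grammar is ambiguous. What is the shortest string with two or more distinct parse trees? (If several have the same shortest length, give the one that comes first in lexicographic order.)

length 4: p a a f has 2 parse trees

Two derivations of p a a f:
  R0 ⇒ p N0 ⇒ p N1 f ⇒ p a a f
  R0 ⇒ p N0 ⇒ p a N2 ⇒ p a a f

p a a f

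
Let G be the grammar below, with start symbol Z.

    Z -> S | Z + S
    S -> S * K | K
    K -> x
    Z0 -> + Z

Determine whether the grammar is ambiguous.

Only Z, S, K are reachable from Z; ignoring the rest: The grammar is stratified — Z handles '+' (left-recursive), S handles '*', K atoms. Each operator has a fixed associativity and precedence level, so every string has one parse.

Unambiguous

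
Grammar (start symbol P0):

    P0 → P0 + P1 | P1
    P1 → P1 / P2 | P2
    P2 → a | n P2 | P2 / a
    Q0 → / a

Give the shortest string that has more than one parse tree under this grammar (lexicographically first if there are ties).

a / a

length 1: no string has ≥2 trees
length 2: no string has ≥2 trees
length 3: a / a has 2 parse trees

Two derivations of a / a:
  P0 ⇒ P1 ⇒ P1 / P2 ⇒ P2 / P2 ⇒ a / P2 ⇒ a / a
  P0 ⇒ P1 ⇒ P2 ⇒ P2 / a ⇒ a / a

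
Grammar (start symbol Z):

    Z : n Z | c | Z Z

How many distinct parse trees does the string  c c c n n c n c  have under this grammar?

24

Parse trees for c c c n n c n c (showing first 6 of 24):
  [Z [Z c] [Z [Z c] [Z [Z c] [Z n [Z n [Z [Z c] [Z n [Z c]]]]]]]]
  [Z [Z c] [Z [Z c] [Z [Z c] [Z n [Z [Z n [Z c]] [Z n [Z c]]]]]]]
  [Z [Z c] [Z [Z c] [Z [Z c] [Z [Z n [Z n [Z c]]] [Z n [Z c]]]]]]
  [Z [Z c] [Z [Z c] [Z [Z [Z c] [Z n [Z n [Z c]]]] [Z n [Z c]]]]]
  [Z [Z c] [Z [Z [Z c] [Z c]] [Z n [Z n [Z [Z c] [Z n [Z c]]]]]]]
  [Z [Z c] [Z [Z [Z c] [Z c]] [Z n [Z [Z n [Z c]] [Z n [Z c]]]]]]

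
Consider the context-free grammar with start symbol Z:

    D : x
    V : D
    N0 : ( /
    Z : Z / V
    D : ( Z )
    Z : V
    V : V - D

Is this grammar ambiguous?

Unambiguous

(N0 is unreachable from Z, so its rules don't affect L(Z).) Z → Z / V | V  ;  V → V - D | D  — a left-associative chain with D at the bottom. Each string factors uniquely by precedence.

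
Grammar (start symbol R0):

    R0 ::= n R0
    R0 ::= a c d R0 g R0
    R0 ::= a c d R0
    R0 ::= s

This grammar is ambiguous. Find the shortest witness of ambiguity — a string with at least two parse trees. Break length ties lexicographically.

a c d a c d s g s

length 1: no string has ≥2 trees
length 2: no string has ≥2 trees
length 3: no string has ≥2 trees
length 4: no string has ≥2 trees
length 5: no string has ≥2 trees
length 6: no string has ≥2 trees
length 7: no string has ≥2 trees
length 8: no string has ≥2 trees
length 9: a c d a c d s g s has 2 parse trees

Two derivations of a c d a c d s g s:
  R0 ⇒ a c d R0 g R0 ⇒ a c d a c d R0 g R0 ⇒ a c d a c d s g R0 ⇒ a c d a c d s g s
  R0 ⇒ a c d R0 ⇒ a c d a c d R0 g R0 ⇒ a c d a c d s g R0 ⇒ a c d a c d s g s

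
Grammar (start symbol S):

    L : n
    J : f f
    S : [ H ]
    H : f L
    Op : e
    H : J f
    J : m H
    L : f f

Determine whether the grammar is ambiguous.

Ambiguous

Witness: [ f f f ]

Derivation 1: S ⇒ [ H ] ⇒ [ f L ] ⇒ [ f f f ]
Derivation 2: S ⇒ [ H ] ⇒ [ J f ] ⇒ [ f f f ]

Two distinct leftmost derivations for the same string.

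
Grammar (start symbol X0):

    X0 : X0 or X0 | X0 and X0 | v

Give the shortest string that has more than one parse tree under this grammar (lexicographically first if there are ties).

v and v and v

length 1: no string has ≥2 trees
length 3: no string has ≥2 trees
length 5: v and v and v has 2 parse trees

Two derivations of v and v and v:
  X0 ⇒ X0 and X0 ⇒ X0 and X0 and X0 ⇒ v and X0 and X0 ⇒ v and v and X0 ⇒ v and v and v
  X0 ⇒ X0 and X0 ⇒ v and X0 ⇒ v and X0 and X0 ⇒ v and v and X0 ⇒ v and v and v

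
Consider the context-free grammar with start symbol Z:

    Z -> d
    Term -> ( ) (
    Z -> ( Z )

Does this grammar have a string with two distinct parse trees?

Only Z is reachable from Z; ignoring the rest: L(Z) is { openⁿ atom closeⁿ : n ≥ 0 }. The bracket depth fixes n, and the derivation is forced at every step.

Unambiguous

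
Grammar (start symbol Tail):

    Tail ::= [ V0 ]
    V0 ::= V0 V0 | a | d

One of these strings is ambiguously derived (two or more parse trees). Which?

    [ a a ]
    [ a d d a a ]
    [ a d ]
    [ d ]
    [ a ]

[ a a ]: 1 tree
[ a d d a a ]: 14 trees
[ a d ]: 1 tree
[ d ]: 1 tree
[ a ]: 1 tree

[ a d d a a ]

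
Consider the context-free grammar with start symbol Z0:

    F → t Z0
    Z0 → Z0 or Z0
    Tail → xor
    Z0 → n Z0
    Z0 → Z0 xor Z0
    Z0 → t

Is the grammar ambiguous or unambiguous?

Ambiguous

Witness: n t or t

Derivation 1: Z0 ⇒ Z0 or Z0 ⇒ n Z0 or Z0 ⇒ n t or Z0 ⇒ n t or t
Derivation 2: Z0 ⇒ n Z0 ⇒ n Z0 or Z0 ⇒ n t or Z0 ⇒ n t or t

Two distinct leftmost derivations for the same string.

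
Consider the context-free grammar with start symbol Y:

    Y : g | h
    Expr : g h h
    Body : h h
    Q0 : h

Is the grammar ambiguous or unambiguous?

Unambiguous

Only Y is reachable from Y; ignoring the rest: Each reachable nonterminal has at most one production per leading terminal, and all productions are right-linear; the derivation is determined token-by-token.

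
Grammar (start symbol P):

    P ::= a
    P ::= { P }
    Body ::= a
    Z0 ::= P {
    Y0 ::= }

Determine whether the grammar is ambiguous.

Unambiguous

Only P is reachable from P; ignoring the rest: Each string is a nest of matched brackets around a single atom. An opening bracket forces the recursive rule; an atom forces the base rule.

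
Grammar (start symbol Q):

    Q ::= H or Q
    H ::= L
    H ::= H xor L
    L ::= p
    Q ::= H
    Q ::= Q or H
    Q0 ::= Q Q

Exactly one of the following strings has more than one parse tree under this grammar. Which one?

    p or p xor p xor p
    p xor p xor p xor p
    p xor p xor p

p or p xor p xor p

p or p xor p xor p: 2 trees
p xor p xor p xor p: 1 tree
p xor p xor p: 1 tree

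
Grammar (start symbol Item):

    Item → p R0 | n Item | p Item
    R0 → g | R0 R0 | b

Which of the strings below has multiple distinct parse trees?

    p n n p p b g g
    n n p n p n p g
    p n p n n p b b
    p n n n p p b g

p n n p p b g g: 2 trees
n n p n p n p g: 1 tree
p n p n n p b b: 1 tree
p n n n p p b g: 1 tree

p n n p p b g g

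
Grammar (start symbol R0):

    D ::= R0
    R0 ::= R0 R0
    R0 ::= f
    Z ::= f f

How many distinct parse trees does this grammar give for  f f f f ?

Parse trees for f f f f:
  [R0 [R0 f] [R0 [R0 f] [R0 [R0 f] [R0 f]]]]
  [R0 [R0 f] [R0 [R0 [R0 f] [R0 f]] [R0 f]]]
  [R0 [R0 [R0 f] [R0 f]] [R0 [R0 f] [R0 f]]]
  [R0 [R0 [R0 f] [R0 [R0 f] [R0 f]]] [R0 f]]
  [R0 [R0 [R0 [R0 f] [R0 f]] [R0 f]] [R0 f]]

5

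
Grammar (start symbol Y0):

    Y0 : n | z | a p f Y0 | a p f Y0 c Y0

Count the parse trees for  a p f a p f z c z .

2

Parse trees for a p f a p f z c z:
  [Y0 a p f [Y0 a p f [Y0 z] c [Y0 z]]]
  [Y0 a p f [Y0 a p f [Y0 z]] c [Y0 z]]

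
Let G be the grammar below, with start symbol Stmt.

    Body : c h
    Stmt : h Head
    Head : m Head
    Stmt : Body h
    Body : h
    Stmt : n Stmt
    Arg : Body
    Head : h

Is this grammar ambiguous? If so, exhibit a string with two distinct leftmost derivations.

Witness: h h

Derivation 1: Stmt ⇒ h Head ⇒ h h
Derivation 2: Stmt ⇒ Body h ⇒ h h

Two distinct leftmost derivations for the same string.

Ambiguous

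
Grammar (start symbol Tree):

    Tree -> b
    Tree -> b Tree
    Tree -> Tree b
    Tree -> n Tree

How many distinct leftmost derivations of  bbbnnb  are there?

Parse trees for bbbnnb:
  [Tree b [Tree b [Tree b [Tree n [Tree n [Tree b]]]]]]

1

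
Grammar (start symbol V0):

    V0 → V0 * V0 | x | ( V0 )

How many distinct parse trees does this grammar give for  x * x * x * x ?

5

Parse trees for x * x * x * x:
  [V0 [V0 x] * [V0 [V0 x] * [V0 [V0 x] * [V0 x]]]]
  [V0 [V0 x] * [V0 [V0 [V0 x] * [V0 x]] * [V0 x]]]
  [V0 [V0 [V0 x] * [V0 x]] * [V0 [V0 x] * [V0 x]]]
  [V0 [V0 [V0 x] * [V0 [V0 x] * [V0 x]]] * [V0 x]]
  [V0 [V0 [V0 [V0 x] * [V0 x]] * [V0 x]] * [V0 x]]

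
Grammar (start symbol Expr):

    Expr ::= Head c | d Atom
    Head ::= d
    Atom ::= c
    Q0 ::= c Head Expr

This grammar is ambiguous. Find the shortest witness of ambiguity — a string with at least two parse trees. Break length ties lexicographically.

d c

length 2: d c has 2 parse trees

Two derivations of d c:
  Expr ⇒ Head c ⇒ d c
  Expr ⇒ d Atom ⇒ d c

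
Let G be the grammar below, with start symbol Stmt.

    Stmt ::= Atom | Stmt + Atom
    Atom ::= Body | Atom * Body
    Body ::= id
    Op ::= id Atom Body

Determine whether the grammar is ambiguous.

(Op is unreachable from Stmt, so its rules don't affect L(Stmt).) The grammar is stratified — Stmt handles '+' (left-recursive), Atom handles '*', Body atoms. Each operator has a fixed associativity and precedence level, so every string has one parse.

Unambiguous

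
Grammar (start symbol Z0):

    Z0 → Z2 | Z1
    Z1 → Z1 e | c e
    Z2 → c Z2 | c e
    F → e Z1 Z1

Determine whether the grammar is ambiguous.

Ambiguous

Witness: c e

Derivation 1: Z0 ⇒ Z2 ⇒ c e
Derivation 2: Z0 ⇒ Z1 ⇒ c e

Two distinct leftmost derivations for the same string.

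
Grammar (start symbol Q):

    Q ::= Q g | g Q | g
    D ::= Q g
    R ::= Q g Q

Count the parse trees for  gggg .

8

Parse trees for gggg:
  [Q [Q [Q [Q g] g] g] g]
  [Q [Q [Q g [Q g]] g] g]
  [Q [Q g [Q [Q g] g]] g]
  [Q [Q g [Q g [Q g]]] g]
  [Q g [Q [Q [Q g] g] g]]
  [Q g [Q [Q g [Q g]] g]]
  [Q g [Q g [Q [Q g] g]]]
  [Q g [Q g [Q g [Q g]]]]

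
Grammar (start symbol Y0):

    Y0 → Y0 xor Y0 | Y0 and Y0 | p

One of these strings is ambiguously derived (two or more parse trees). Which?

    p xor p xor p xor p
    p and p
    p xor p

p xor p xor p xor p

p xor p xor p xor p: 5 trees
p and p: 1 tree
p xor p: 1 tree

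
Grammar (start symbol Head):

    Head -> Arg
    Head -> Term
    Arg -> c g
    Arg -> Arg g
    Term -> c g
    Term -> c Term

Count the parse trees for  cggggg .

Parse trees for cggggg:
  [Head [Arg [Arg [Arg [Arg [Arg c g] g] g] g] g]]

1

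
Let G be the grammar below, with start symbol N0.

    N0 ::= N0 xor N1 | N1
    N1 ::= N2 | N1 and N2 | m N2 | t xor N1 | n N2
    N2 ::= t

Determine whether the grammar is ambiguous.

Witness: t xor t

Derivation 1: N0 ⇒ N0 xor N1 ⇒ N1 xor N1 ⇒ N2 xor N1 ⇒ t xor N1 ⇒ t xor N2 ⇒ t xor t
Derivation 2: N0 ⇒ N1 ⇒ t xor N1 ⇒ t xor N2 ⇒ t xor t

Two distinct leftmost derivations for the same string.

Ambiguous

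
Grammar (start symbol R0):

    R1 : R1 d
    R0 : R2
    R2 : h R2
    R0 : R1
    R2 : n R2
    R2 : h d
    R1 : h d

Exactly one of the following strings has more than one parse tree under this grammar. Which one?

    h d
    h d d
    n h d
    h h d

h d: 2 trees
h d d: 1 tree
n h d: 1 tree
h h d: 1 tree

h d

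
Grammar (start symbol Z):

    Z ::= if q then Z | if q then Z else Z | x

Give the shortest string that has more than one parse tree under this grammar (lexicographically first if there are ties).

length 1: no string has ≥2 trees
length 4: no string has ≥2 trees
length 6: no string has ≥2 trees
length 7: no string has ≥2 trees
length 9: if q then if q then x else x has 2 parse trees

Two derivations of if q then if q then x else x:
  Z ⇒ if q then Z ⇒ if q then if q then Z else Z ⇒ if q then if q then x else Z ⇒ if q then if q then x else x
  Z ⇒ if q then Z else Z ⇒ if q then if q then Z else Z ⇒ if q then if q then x else Z ⇒ if q then if q then x else x

if q then if q then x else x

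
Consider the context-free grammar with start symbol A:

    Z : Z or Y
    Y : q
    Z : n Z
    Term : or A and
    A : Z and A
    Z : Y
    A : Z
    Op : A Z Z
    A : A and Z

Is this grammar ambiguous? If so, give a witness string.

Witness: q and q

Derivation 1: A ⇒ Z and A ⇒ Y and A ⇒ q and A ⇒ q and Z ⇒ q and Y ⇒ q and q
Derivation 2: A ⇒ A and Z ⇒ Z and Z ⇒ Y and Z ⇒ q and Z ⇒ q and Y ⇒ q and q

Two distinct leftmost derivations for the same string.

Ambiguous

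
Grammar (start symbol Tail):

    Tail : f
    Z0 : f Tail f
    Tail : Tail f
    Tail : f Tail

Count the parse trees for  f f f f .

8

Parse trees for f f f f:
  [Tail [Tail [Tail [Tail f] f] f] f]
  [Tail [Tail [Tail f [Tail f]] f] f]
  [Tail [Tail f [Tail [Tail f] f]] f]
  [Tail [Tail f [Tail f [Tail f]]] f]
  [Tail f [Tail [Tail [Tail f] f] f]]
  [Tail f [Tail [Tail f [Tail f]] f]]
  [Tail f [Tail f [Tail [Tail f] f]]]
  [Tail f [Tail f [Tail f [Tail f]]]]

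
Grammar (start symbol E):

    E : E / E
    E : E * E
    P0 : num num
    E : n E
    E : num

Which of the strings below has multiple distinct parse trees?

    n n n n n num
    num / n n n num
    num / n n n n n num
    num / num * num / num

n n n n n num: 1 tree
num / n n n num: 1 tree
num / n n n n n num: 1 tree
num / num * num / num: 5 trees

num / num * num / num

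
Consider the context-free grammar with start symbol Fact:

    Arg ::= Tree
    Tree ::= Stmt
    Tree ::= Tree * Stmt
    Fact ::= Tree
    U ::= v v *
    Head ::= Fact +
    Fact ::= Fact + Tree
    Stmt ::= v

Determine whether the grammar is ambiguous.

(Arg, Head, U are unreachable from Fact, so their rules don't affect L(Fact).) This is a standard precedence ladder (Fact over Tree over Stmt), with each level left-recursive on its own operator ('+' at Fact, '*' at Tree). That structure is LR(1), hence unambiguous.

Unambiguous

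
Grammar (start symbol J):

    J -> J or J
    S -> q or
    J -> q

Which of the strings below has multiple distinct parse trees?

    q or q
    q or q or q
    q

q or q or q

q or q: 1 tree
q or q or q: 2 trees
q: 1 tree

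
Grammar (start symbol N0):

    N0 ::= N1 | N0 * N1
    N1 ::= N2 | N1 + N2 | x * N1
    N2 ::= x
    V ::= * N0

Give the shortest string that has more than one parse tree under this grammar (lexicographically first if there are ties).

length 1: no string has ≥2 trees
length 3: x * x has 2 parse trees

Two derivations of x * x:
  N0 ⇒ N1 ⇒ x * N1 ⇒ x * N2 ⇒ x * x
  N0 ⇒ N0 * N1 ⇒ N1 * N1 ⇒ N2 * N1 ⇒ x * N1 ⇒ x * N2 ⇒ x * x

x * x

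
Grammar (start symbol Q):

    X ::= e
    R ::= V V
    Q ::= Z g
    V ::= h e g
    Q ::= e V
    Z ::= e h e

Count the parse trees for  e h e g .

2

Parse trees for e h e g:
  [Q [Z e h e] g]
  [Q e [V h e g]]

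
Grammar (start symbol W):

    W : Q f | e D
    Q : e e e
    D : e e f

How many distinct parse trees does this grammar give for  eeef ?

2

Parse trees for eeef:
  [W [Q e e e] f]
  [W e [D e e f]]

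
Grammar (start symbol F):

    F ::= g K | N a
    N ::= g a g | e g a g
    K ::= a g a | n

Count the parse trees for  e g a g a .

Parse trees for e g a g a:
  [F [N e g a g] a]

1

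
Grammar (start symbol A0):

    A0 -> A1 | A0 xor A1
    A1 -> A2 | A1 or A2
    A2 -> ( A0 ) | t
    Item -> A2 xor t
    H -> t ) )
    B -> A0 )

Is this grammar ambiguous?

Unambiguous

(Item, H, B are unreachable from A0, so their rules don't affect L(A0).) The grammar is stratified — A0 handles 'xor' (left-recursive), A1 handles 'or', A2 atoms. Each operator has a fixed associativity and precedence level, so every string has one parse.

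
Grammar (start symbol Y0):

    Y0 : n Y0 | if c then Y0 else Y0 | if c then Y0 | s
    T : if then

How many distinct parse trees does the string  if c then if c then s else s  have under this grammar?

2

Parse trees for if c then if c then s else s:
  [Y0 if c then [Y0 if c then [Y0 s]] else [Y0 s]]
  [Y0 if c then [Y0 if c then [Y0 s] else [Y0 s]]]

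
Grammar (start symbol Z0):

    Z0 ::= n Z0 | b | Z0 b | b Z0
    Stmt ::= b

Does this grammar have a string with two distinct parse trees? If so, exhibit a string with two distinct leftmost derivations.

Witness: b b

Derivation 1: Z0 ⇒ Z0 b ⇒ b b
Derivation 2: Z0 ⇒ b Z0 ⇒ b b

Two distinct leftmost derivations for the same string.

Ambiguous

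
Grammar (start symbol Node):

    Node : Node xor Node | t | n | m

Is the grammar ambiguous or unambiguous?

Witness: m xor m xor m

Derivation 1: Node ⇒ Node xor Node ⇒ Node xor Node xor Node ⇒ m xor Node xor Node ⇒ m xor m xor Node ⇒ m xor m xor m
Derivation 2: Node ⇒ Node xor Node ⇒ m xor Node ⇒ m xor Node xor Node ⇒ m xor m xor Node ⇒ m xor m xor m

Two distinct leftmost derivations for the same string.

Ambiguous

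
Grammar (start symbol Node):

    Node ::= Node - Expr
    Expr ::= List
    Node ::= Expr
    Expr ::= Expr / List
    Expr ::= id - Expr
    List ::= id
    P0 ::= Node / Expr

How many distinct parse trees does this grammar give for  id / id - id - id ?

Parse trees for id / id - id - id:
  [Node [Node [Expr [Expr [List id]] / [List id]]] - [Expr id - [Expr [List id]]]]
  [Node [Node [Node [Expr [Expr [List id]] / [List id]]] - [Expr [List id]]] - [Expr [List id]]]

2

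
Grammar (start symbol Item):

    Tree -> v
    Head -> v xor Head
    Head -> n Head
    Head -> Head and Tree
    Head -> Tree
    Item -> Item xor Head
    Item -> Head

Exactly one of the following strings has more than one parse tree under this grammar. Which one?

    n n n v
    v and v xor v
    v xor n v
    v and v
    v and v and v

v xor n v

n n n v: 1 tree
v and v xor v: 1 tree
v xor n v: 2 trees
v and v: 1 tree
v and v and v: 1 tree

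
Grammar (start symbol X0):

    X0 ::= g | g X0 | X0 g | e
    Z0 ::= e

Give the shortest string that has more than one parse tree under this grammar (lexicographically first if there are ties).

g g

length 1: no string has ≥2 trees
length 2: g g has 2 parse trees

Two derivations of g g:
  X0 ⇒ g X0 ⇒ g g
  X0 ⇒ X0 g ⇒ g g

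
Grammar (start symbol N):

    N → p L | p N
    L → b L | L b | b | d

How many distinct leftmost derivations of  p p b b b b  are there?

Parse trees for p p b b b b:
  [N p [N p [L b [L b [L b [L b]]]]]]
  [N p [N p [L b [L b [L [L b] b]]]]]
  [N p [N p [L b [L [L b [L b]] b]]]]
  [N p [N p [L b [L [L [L b] b] b]]]]
  [N p [N p [L [L b [L b [L b]]] b]]]
  [N p [N p [L [L b [L [L b] b]] b]]]
  [N p [N p [L [L [L b [L b]] b] b]]]
  [N p [N p [L [L [L [L b] b] b] b]]]

8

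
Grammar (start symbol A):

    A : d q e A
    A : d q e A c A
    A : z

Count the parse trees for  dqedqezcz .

Parse trees for dqedqezcz:
  [A d q e [A d q e [A z] c [A z]]]
  [A d q e [A d q e [A z]] c [A z]]

2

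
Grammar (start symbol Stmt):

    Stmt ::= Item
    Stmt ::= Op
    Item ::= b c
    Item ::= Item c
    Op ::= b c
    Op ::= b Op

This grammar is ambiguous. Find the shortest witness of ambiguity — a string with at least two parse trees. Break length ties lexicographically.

b c

length 2: b c has 2 parse trees

Two derivations of b c:
  Stmt ⇒ Item ⇒ b c
  Stmt ⇒ Op ⇒ b c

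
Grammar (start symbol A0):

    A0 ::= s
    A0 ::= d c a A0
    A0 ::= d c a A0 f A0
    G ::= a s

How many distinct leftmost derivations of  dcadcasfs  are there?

Parse trees for dcadcasfs:
  [A0 d c a [A0 d c a [A0 s] f [A0 s]]]
  [A0 d c a [A0 d c a [A0 s]] f [A0 s]]

2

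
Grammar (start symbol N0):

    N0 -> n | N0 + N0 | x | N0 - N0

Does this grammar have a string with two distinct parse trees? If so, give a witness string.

Witness: n + n + n

Derivation 1: N0 ⇒ N0 + N0 ⇒ n + N0 ⇒ n + N0 + N0 ⇒ n + n + N0 ⇒ n + n + n
Derivation 2: N0 ⇒ N0 + N0 ⇒ N0 + N0 + N0 ⇒ n + N0 + N0 ⇒ n + n + N0 ⇒ n + n + n

Two distinct leftmost derivations for the same string.

Ambiguous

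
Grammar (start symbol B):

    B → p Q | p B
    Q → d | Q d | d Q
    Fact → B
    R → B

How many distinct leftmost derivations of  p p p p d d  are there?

Parse trees for p p p p d d:
  [B p [B p [B p [B p [Q [Q d] d]]]]]
  [B p [B p [B p [B p [Q d [Q d]]]]]]

2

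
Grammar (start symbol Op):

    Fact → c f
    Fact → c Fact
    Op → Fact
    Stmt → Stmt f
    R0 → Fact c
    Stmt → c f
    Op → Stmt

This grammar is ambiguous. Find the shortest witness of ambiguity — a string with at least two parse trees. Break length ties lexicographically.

length 2: c f has 2 parse trees

Two derivations of c f:
  Op ⇒ Fact ⇒ c f
  Op ⇒ Stmt ⇒ c f

c f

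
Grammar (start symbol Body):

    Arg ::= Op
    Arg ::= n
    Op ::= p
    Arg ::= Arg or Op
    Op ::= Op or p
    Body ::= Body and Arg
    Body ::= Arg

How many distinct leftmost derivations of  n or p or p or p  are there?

Parse trees for n or p or p or p:
  [Body [Arg [Arg n] or [Op [Op [Op p] or p] or p]]]
  [Body [Arg [Arg [Arg n] or [Op p]] or [Op [Op p] or p]]]
  [Body [Arg [Arg [Arg n] or [Op [Op p] or p]] or [Op p]]]
  [Body [Arg [Arg [Arg [Arg n] or [Op p]] or [Op p]] or [Op p]]]

4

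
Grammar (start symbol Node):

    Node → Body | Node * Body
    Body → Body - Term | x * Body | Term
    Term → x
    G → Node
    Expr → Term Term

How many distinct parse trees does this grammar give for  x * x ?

2

Parse trees for x * x:
  [Node [Body x * [Body [Term x]]]]
  [Node [Node [Body [Term x]]] * [Body [Term x]]]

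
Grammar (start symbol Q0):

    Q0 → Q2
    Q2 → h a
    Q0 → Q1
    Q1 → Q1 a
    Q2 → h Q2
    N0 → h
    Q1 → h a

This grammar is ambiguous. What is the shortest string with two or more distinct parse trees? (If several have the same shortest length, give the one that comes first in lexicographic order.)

h a

length 2: h a has 2 parse trees

Two derivations of h a:
  Q0 ⇒ Q2 ⇒ h a
  Q0 ⇒ Q1 ⇒ h a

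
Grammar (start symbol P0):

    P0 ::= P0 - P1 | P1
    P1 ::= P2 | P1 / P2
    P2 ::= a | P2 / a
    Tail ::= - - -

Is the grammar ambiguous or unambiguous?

Witness: a / a

Derivation 1: P0 ⇒ P1 ⇒ P2 ⇒ P2 / a ⇒ a / a
Derivation 2: P0 ⇒ P1 ⇒ P1 / P2 ⇒ P2 / P2 ⇒ a / P2 ⇒ a / a

Two distinct leftmost derivations for the same string.

Ambiguous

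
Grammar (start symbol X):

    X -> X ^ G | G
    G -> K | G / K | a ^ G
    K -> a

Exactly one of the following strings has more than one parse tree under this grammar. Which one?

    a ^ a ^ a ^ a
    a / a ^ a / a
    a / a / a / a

a ^ a ^ a ^ a: 8 trees
a / a ^ a / a: 1 tree
a / a / a / a: 1 tree

a ^ a ^ a ^ a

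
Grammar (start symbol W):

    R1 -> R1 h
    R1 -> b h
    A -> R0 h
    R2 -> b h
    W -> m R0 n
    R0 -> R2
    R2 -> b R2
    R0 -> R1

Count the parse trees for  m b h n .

2

Parse trees for m b h n:
  [W m [R0 [R2 b h]] n]
  [W m [R0 [R1 b h]] n]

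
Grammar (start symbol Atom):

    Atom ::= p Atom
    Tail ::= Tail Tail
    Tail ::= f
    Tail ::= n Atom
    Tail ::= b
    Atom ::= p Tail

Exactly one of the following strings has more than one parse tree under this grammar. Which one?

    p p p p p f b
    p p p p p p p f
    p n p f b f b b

p n p f b f b b

p p p p p f b: 1 tree
p p p p p p p f: 1 tree
p n p f b f b b: 42 trees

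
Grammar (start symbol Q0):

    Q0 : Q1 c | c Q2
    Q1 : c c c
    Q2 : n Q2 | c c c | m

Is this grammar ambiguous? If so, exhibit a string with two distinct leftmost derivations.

Witness: c c c c

Derivation 1: Q0 ⇒ Q1 c ⇒ c c c c
Derivation 2: Q0 ⇒ c Q2 ⇒ c c c c

Two distinct leftmost derivations for the same string.

Ambiguous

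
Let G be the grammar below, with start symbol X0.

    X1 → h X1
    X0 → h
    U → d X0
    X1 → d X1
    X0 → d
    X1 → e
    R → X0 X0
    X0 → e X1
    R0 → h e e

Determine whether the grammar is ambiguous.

Unambiguous

Only X0, X1 are reachable from X0; ignoring the rest: Each reachable nonterminal has at most one production per leading terminal, and all productions are right-linear; the derivation is determined token-by-token.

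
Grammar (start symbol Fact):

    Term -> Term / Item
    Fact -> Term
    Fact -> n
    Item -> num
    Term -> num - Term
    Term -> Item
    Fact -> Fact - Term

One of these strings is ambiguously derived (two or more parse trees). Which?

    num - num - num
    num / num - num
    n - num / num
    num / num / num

num - num - num: 4 trees
num / num - num: 1 tree
n - num / num: 1 tree
num / num / num: 1 tree

num - num - num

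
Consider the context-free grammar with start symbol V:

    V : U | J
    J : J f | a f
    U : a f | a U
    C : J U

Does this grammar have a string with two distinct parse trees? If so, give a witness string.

Ambiguous

Witness: a f

Derivation 1: V ⇒ U ⇒ a f
Derivation 2: V ⇒ J ⇒ a f

Two distinct leftmost derivations for the same string.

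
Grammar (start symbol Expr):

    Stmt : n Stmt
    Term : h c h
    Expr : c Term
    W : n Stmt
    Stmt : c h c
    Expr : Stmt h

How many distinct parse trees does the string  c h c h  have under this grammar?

2

Parse trees for c h c h:
  [Expr c [Term h c h]]
  [Expr [Stmt c h c] h]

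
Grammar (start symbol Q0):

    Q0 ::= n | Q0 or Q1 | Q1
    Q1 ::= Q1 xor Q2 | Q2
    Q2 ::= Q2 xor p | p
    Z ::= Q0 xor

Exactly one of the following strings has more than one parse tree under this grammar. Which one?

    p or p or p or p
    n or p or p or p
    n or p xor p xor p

p or p or p or p: 1 tree
n or p or p or p: 1 tree
n or p xor p xor p: 4 trees

n or p xor p xor p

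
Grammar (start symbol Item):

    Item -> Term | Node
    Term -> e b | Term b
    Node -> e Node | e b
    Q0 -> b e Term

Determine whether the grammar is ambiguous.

Ambiguous

Witness: e b

Derivation 1: Item ⇒ Term ⇒ e b
Derivation 2: Item ⇒ Node ⇒ e b

Two distinct leftmost derivations for the same string.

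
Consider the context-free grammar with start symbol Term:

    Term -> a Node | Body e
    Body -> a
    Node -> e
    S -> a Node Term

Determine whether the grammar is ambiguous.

Ambiguous

Witness: a e

Derivation 1: Term ⇒ a Node ⇒ a e
Derivation 2: Term ⇒ Body e ⇒ a e

Two distinct leftmost derivations for the same string.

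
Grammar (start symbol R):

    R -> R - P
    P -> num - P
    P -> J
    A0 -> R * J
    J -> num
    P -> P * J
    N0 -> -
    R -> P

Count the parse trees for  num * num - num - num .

2

Parse trees for num * num - num - num:
  [R [R [P [P [J num]] * [J num]]] - [P num - [P [J num]]]]
  [R [R [R [P [P [J num]] * [J num]]] - [P [J num]]] - [P [J num]]]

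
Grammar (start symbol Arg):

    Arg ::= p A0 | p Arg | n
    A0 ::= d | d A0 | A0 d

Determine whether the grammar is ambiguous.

Ambiguous

Witness: p d d

Derivation 1: Arg ⇒ p A0 ⇒ p d A0 ⇒ p d d
Derivation 2: Arg ⇒ p A0 ⇒ p A0 d ⇒ p d d

Two distinct leftmost derivations for the same string.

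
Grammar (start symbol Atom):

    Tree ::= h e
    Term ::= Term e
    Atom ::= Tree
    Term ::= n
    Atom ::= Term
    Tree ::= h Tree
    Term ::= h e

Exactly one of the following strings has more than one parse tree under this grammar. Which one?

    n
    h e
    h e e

h e

n: 1 tree
h e: 2 trees
h e e: 1 tree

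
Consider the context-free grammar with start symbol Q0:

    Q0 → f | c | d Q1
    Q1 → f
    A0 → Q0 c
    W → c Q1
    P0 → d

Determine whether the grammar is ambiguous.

Only Q0, Q1 are reachable from Q0; ignoring the rest: Restricted to the reachable nonterminals, every rule has the form A → t or A → t B, and no two rules for the same A share a first terminal. The grammar encodes a DFA — one run per string.

Unambiguous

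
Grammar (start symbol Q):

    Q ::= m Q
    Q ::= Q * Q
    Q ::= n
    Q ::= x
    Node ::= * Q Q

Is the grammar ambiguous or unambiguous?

Witness: m n * n

Derivation 1: Q ⇒ m Q ⇒ m Q * Q ⇒ m n * Q ⇒ m n * n
Derivation 2: Q ⇒ Q * Q ⇒ m Q * Q ⇒ m n * Q ⇒ m n * n

Two distinct leftmost derivations for the same string.

Ambiguous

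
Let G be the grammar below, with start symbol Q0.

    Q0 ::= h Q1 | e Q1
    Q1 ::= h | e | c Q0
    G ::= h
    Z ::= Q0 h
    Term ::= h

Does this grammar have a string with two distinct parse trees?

Only Q0, Q1 are reachable from Q0; ignoring the rest: Restricted to the reachable nonterminals, every rule has the form A → t or A → t B, and no two rules for the same A share a first terminal. The grammar encodes a DFA — one run per string.

Unambiguous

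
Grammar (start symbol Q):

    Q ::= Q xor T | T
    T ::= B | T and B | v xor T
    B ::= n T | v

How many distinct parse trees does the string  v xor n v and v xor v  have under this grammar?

5

Parse trees for v xor n v and v xor v:
  [Q [Q [Q [T [B v]]] xor [T [B n [T [T [B v]] and [B v]]]]] xor [T [B v]]]
  [Q [Q [Q [T [B v]]] xor [T [T [B n [T [B v]]]] and [B v]]] xor [T [B v]]]
  [Q [Q [T [T v xor [T [B n [T [B v]]]]] and [B v]]] xor [T [B v]]]
  [Q [Q [T v xor [T [B n [T [T [B v]] and [B v]]]]]] xor [T [B v]]]
  [Q [Q [T v xor [T [T [B n [T [B v]]]] and [B v]]]] xor [T [B v]]]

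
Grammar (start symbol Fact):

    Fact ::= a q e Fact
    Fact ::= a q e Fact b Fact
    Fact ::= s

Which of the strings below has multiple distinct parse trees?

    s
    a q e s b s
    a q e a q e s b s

a q e a q e s b s

s: 1 tree
a q e s b s: 1 tree
a q e a q e s b s: 2 trees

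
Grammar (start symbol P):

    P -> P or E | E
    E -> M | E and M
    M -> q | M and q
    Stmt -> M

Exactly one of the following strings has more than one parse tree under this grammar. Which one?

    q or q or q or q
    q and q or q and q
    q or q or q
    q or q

q or q or q or q: 1 tree
q and q or q and q: 4 trees
q or q or q: 1 tree
q or q: 1 tree

q and q or q and q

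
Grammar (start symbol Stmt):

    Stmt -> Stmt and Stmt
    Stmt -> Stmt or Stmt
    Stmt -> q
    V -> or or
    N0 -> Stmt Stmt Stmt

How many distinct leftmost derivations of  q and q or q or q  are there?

Parse trees for q and q or q or q:
  [Stmt [Stmt q] and [Stmt [Stmt q] or [Stmt [Stmt q] or [Stmt q]]]]
  [Stmt [Stmt q] and [Stmt [Stmt [Stmt q] or [Stmt q]] or [Stmt q]]]
  [Stmt [Stmt [Stmt q] and [Stmt q]] or [Stmt [Stmt q] or [Stmt q]]]
  [Stmt [Stmt [Stmt q] and [Stmt [Stmt q] or [Stmt q]]] or [Stmt q]]
  [Stmt [Stmt [Stmt [Stmt q] and [Stmt q]] or [Stmt q]] or [Stmt q]]

5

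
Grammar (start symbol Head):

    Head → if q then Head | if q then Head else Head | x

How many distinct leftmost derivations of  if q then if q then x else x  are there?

Parse trees for if q then if q then x else x:
  [Head if q then [Head if q then [Head x] else [Head x]]]
  [Head if q then [Head if q then [Head x]] else [Head x]]

2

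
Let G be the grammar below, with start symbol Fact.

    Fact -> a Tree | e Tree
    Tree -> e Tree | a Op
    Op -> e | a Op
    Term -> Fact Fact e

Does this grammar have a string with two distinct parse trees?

(Term is unreachable from Fact, so its rules don't affect L(Fact).) Restricted to the reachable nonterminals, every rule has the form A → t or A → t B, and no two rules for the same A share a first terminal. The grammar encodes a DFA — one run per string.

Unambiguous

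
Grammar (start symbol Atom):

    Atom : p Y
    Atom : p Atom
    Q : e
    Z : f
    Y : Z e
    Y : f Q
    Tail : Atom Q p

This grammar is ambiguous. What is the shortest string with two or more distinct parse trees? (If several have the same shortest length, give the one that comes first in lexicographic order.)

length 3: p f e has 2 parse trees

Two derivations of p f e:
  Atom ⇒ p Y ⇒ p Z e ⇒ p f e
  Atom ⇒ p Y ⇒ p f Q ⇒ p f e

p f e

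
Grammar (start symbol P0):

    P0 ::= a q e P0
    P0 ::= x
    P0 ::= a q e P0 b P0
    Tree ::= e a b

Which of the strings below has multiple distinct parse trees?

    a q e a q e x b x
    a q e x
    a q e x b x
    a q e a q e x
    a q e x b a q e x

a q e a q e x b x

a q e a q e x b x: 2 trees
a q e x: 1 tree
a q e x b x: 1 tree
a q e a q e x: 1 tree
a q e x b a q e x: 1 tree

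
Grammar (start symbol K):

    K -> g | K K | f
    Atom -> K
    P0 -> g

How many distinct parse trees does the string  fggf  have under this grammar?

5

Parse trees for fggf:
  [K [K f] [K [K g] [K [K g] [K f]]]]
  [K [K f] [K [K [K g] [K g]] [K f]]]
  [K [K [K f] [K g]] [K [K g] [K f]]]
  [K [K [K f] [K [K g] [K g]]] [K f]]
  [K [K [K [K f] [K g]] [K g]] [K f]]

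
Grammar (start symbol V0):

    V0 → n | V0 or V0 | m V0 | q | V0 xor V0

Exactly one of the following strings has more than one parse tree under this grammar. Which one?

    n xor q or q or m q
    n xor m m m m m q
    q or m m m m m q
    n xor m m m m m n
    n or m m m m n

n xor q or q or m q

n xor q or q or m q: 5 trees
n xor m m m m m q: 1 tree
q or m m m m m q: 1 tree
n xor m m m m m n: 1 tree
n or m m m m n: 1 tree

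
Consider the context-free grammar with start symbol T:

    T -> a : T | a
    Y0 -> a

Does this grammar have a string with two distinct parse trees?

Unambiguous

(Y0 is unreachable from T, so its rules don't affect L(T).) Right-recursive list with a separator: after each atom, whether the separator follows determines the rule. One parse per string.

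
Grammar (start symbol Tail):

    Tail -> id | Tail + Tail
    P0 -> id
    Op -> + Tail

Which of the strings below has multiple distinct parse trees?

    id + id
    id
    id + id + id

id + id + id

id + id: 1 tree
id: 1 tree
id + id + id: 2 trees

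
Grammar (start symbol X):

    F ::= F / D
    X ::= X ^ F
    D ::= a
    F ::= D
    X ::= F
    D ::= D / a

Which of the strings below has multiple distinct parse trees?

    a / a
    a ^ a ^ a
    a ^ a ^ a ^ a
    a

a / a

a / a: 2 trees
a ^ a ^ a: 1 tree
a ^ a ^ a ^ a: 1 tree
a: 1 tree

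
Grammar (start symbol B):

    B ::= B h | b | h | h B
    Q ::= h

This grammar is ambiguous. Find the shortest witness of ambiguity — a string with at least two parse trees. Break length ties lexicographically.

h h

length 1: no string has ≥2 trees
length 2: h h has 2 parse trees

Two derivations of h h:
  B ⇒ B h ⇒ h h
  B ⇒ h B ⇒ h h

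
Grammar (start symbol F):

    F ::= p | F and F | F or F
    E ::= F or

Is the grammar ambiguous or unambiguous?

Witness: p and p and p

Derivation 1: F ⇒ F and F ⇒ p and F ⇒ p and F and F ⇒ p and p and F ⇒ p and p and p
Derivation 2: F ⇒ F and F ⇒ F and F and F ⇒ p and F and F ⇒ p and p and F ⇒ p and p and p

Two distinct leftmost derivations for the same string.

Ambiguous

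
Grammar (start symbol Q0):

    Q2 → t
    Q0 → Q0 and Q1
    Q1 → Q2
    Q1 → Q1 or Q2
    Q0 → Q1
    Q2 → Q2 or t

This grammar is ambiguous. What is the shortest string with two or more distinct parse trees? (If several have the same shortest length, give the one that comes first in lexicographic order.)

t or t

length 1: no string has ≥2 trees
length 3: t or t has 2 parse trees

Two derivations of t or t:
  Q0 ⇒ Q1 ⇒ Q2 ⇒ Q2 or t ⇒ t or t
  Q0 ⇒ Q1 ⇒ Q1 or Q2 ⇒ Q2 or Q2 ⇒ t or Q2 ⇒ t or t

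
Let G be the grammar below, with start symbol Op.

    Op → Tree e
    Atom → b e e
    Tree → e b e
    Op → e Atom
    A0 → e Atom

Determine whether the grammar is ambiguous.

Ambiguous

Witness: e b e e

Derivation 1: Op ⇒ Tree e ⇒ e b e e
Derivation 2: Op ⇒ e Atom ⇒ e b e e

Two distinct leftmost derivations for the same string.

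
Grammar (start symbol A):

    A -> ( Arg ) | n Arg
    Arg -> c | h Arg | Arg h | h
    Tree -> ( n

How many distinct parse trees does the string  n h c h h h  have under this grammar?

Parse trees for n h c h h h:
  [A n [Arg h [Arg [Arg [Arg [Arg c] h] h] h]]]
  [A n [Arg [Arg h [Arg [Arg [Arg c] h] h]] h]]
  [A n [Arg [Arg [Arg h [Arg [Arg c] h]] h] h]]
  [A n [Arg [Arg [Arg [Arg h [Arg c]] h] h] h]]

4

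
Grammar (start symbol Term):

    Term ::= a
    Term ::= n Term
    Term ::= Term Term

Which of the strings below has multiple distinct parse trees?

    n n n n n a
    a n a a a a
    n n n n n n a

n n n n n a: 1 tree
a n a a a a: 28 trees
n n n n n n a: 1 tree

a n a a a a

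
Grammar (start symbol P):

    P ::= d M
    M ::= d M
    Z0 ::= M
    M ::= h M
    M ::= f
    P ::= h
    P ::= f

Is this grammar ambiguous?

Unambiguous

(Z0 is unreachable from P, so its rules don't affect L(P).) Each reachable nonterminal has at most one production per leading terminal, and all productions are right-linear; the derivation is determined token-by-token.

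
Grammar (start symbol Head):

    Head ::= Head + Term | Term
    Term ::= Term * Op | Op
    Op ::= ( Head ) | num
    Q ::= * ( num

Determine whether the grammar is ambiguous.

Unambiguous

(Q is unreachable from Head, so its rules don't affect L(Head).) Head → Head + Term | Term  ;  Term → Term * Op | Op  — a left-associative chain with Op at the bottom. Each string factors uniquely by precedence.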